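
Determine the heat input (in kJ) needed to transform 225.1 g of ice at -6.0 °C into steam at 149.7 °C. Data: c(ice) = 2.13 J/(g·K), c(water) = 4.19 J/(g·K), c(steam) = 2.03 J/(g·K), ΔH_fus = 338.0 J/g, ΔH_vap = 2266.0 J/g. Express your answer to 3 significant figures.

q = 706 kJ

q1 (heat ice -6.0→0.0 °C): 225.1 × 2.13 × 6.0 = 2877 J
q2 (melt at 0 °C): 225.1 × 338.0 = 76084 J
q3 (heat water 0.0→100.0 °C): 225.1 × 4.19 × 100.0 = 94317 J
q4 (vaporize at 100 °C): 225.1 × 2266.0 = 510077 J
q5 (heat steam 100.0→149.7 °C): 225.1 × 2.03 × 49.7 = 22711 J
Total: 2877 + 76084 + 94317 + 510077 + 22711 = 706066 J = 706 kJ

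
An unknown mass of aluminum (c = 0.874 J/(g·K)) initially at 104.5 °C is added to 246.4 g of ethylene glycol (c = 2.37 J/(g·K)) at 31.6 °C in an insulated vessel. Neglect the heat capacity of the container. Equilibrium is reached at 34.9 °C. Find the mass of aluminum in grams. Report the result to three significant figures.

q_gained = (246.4 × 2.37) × (34.9 − 31.6) = 1927 J
q_lost = m × 0.874 × (104.5 − 34.9) = 60.8304 m
m = 1927 / 60.8304 = 31.7 g

m = 31.7 g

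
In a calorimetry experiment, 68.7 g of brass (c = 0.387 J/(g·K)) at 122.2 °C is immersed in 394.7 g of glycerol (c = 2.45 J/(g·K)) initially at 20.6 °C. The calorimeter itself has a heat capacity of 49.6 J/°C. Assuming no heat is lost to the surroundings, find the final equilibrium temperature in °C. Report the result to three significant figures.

T_f = 23.2 °C

Heat lost by brass = heat gained by glycerol + calorimeter.
(68.7)(0.387)(122.2 − T) = [(394.7)(2.45) + 49.6](T − 20.6)
26.5869 (122.2 − T) = 1016.615 (T − 20.6)
3248.9 − 26.5869 T = 1016.615 T − 20942
24190.9 = 1043.2019 T
T = 23.19 °C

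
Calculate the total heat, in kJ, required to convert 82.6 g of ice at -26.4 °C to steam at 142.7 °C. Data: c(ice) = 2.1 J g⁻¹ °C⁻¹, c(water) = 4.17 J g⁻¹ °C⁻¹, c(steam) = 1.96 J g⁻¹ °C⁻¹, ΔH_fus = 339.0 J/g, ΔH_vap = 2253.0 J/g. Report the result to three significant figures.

q = 260 kJ

q1 (heat ice -26.4→0.0 °C): 82.6 × 2.1 × 26.4 = 4579 J
q2 (melt at 0 °C): 82.6 × 339.0 = 28001 J
q3 (heat water 0.0→100.0 °C): 82.6 × 4.17 × 100.0 = 34444 J
q4 (vaporize at 100 °C): 82.6 × 2253.0 = 186098 J
q5 (heat steam 100.0→142.7 °C): 82.6 × 1.96 × 42.7 = 6913 J
Total: 4579 + 28001 + 34444 + 186098 + 6913 = 260035 J = 260 kJ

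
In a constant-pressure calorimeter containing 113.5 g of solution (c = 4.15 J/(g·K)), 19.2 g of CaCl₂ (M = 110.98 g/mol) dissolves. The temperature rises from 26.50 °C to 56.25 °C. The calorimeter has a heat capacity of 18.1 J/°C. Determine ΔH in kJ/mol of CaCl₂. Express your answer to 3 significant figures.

ΔH = -84.1 kJ/mol

|ΔT| = |56.25 − 26.50| = 29.75 °C
|q_surr| = (113.5 × 4.15 + 18.1) × 29.75 = 489.125 × 29.75 = 14550 J
n(CaCl₂) = 19.2 / 110.98 = 0.1730 mol
Temperature rose, so q_rxn = −|q_surr| = -14.55 kJ
ΔH = q_rxn / n = -84.10 kJ/mol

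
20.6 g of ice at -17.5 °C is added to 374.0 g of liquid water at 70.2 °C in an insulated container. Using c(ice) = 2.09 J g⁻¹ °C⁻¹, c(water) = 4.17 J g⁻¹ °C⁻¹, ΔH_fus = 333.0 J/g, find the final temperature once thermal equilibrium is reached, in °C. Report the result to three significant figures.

Heat to bring ice to 0 °C and melt it: q₁ = 20.6×2.09×17.5 + 20.6×333.0 = 7613.2 J
Heat the water can supply cooling to 0 °C: 374.0×4.17×70.2 = 109483 J > q₁, so all ice melts.
Energy balance: 374.0×4.17×(70.2 − T) = 7613.2 + 20.6×4.17×(T − 0)
1559.58(70.2 − T) = 7613.2 + 85.902 T
109483 − 7613.2 = 1645.482 T
T = 101869.8 / 1645.482 = 61.91 °C

T_f = 61.9 °C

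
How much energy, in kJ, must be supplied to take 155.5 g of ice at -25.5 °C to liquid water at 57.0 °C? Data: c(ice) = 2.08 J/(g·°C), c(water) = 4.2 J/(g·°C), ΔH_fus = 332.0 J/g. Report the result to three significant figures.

q1 (heat ice -25.5→0.0 °C): 155.5 × 2.08 × 25.5 = 8248 J
q2 (melt at 0 °C): 155.5 × 332.0 = 51626 J
q3 (heat water 0.0→57.0 °C): 155.5 × 4.2 × 57.0 = 37227 J
Total: 8248 + 51626 + 37227 = 97101 J = 97.1 kJ

q = 97.1 kJ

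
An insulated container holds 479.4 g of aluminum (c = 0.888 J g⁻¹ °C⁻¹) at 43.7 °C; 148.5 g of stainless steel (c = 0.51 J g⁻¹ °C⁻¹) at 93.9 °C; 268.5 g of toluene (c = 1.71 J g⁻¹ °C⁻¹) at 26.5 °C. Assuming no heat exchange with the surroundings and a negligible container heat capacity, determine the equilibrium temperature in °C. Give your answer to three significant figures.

T_f = 39.4 °C

Σ mᵢcᵢ(T − Tᵢ) = 0  ⇒  T = Σ mᵢcᵢTᵢ / Σ mᵢcᵢ
Σ mᵢcᵢ = 479.4×0.888 + 148.5×0.51 + 268.5×1.71 = 960.5772
Σ mᵢcᵢTᵢ = 425.7072×43.7 + 75.735×93.9 + 459.135×26.5 = 37882
T = 37882 / 960.5772 = 39.44 °C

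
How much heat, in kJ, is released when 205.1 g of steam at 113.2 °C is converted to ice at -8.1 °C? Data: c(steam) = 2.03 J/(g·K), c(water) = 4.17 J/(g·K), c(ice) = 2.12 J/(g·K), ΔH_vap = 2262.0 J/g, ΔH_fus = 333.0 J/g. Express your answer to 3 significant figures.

q1 (cool steam 113.2→100 °C): 205.1 × 2.03 × 13.2 = 5496 J
q2 (condense at 100 °C): 205.1 × 2262.0 = 463936 J
q3 (cool water 100→0 °C): 205.1 × 4.17 × 100.0 = 85527 J
q4 (freeze at 0 °C): 205.1 × 333.0 = 68298 J
q5 (cool ice 0→-8.1 °C): 205.1 × 2.12 × 8.1 = 3522 J
Total: 5496 + 463936 + 85527 + 68298 + 3522 = 626779 J = 627 kJ

q = 627 kJ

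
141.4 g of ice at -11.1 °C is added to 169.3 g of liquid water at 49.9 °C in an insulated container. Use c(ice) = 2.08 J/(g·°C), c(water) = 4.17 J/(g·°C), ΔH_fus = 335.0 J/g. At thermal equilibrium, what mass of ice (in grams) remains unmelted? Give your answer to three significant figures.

Heat to warm all ice to 0 °C: 141.4×2.08×11.1 = 3264.6 J
Heat released by water cooling to 0 °C: 169.3×4.17×49.9 = 35228 J
35228 J < 3264.6 + 141.4×335.0 = 50633.6 J, so not all ice melts; final T = 0 °C.
Heat left for melting: 35228 − 3264.6 = 31963.4 J
Mass melted = 31963.4 / 335.0 = 95.41 g
Ice remaining = 141.4 − 95.41 = 45.99 g

m_ice remaining = 46.0 g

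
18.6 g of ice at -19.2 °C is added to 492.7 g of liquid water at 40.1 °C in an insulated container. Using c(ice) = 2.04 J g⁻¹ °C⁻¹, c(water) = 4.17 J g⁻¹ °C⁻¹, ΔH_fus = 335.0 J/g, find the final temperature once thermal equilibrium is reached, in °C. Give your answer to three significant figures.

T_f = 35.4 °C

Heat to bring ice to 0 °C and melt it: q₁ = 18.6×2.04×19.2 + 18.6×335.0 = 6959.5 J
Heat the water can supply cooling to 0 °C: 492.7×4.17×40.1 = 82387.8 J > q₁, so all ice melts.
Energy balance: 492.7×4.17×(40.1 − T) = 6959.5 + 18.6×4.17×(T − 0)
2054.559(40.1 − T) = 6959.5 + 77.562 T
82387.8 − 6959.5 = 2132.121 T
T = 75428.3 / 2132.121 = 35.38 °C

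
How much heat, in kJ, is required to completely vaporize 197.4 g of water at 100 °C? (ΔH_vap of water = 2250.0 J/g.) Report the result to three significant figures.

q = 444 kJ

q = m × ΔH_vap = 197.4 × 2250.0 = 444200 J = 444 kJ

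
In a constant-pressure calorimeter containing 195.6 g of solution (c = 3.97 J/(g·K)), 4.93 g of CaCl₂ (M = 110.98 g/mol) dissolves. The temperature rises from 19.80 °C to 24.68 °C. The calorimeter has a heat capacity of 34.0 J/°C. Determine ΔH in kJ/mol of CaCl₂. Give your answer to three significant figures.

ΔH = -89.0 kJ/mol

|ΔT| = |24.68 − 19.80| = 4.88 °C
|q_surr| = (195.6 × 3.97 + 34.0) × 4.88 = 810.532 × 4.88 = 3955 J
n(CaCl₂) = 4.93 / 110.98 = 0.04442 mol
Temperature rose, so q_rxn = −|q_surr| = -3.955 kJ
ΔH = q_rxn / n = -89.04 kJ/mol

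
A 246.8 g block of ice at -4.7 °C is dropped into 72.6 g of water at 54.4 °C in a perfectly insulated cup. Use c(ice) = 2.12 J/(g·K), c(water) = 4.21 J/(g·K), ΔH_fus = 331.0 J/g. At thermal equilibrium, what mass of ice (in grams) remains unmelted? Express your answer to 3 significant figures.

Heat to warm all ice to 0 °C: 246.8×2.12×4.7 = 2459.1 J
Heat released by water cooling to 0 °C: 72.6×4.21×54.4 = 16627 J
16627 J < 2459.1 + 246.8×331.0 = 84149.9 J, so not all ice melts; final T = 0 °C.
Heat left for melting: 16627 − 2459.1 = 14167.9 J
Mass melted = 14167.9 / 331.0 = 42.80 g
Ice remaining = 246.8 − 42.80 = 204.00 g

m_ice remaining = 204 g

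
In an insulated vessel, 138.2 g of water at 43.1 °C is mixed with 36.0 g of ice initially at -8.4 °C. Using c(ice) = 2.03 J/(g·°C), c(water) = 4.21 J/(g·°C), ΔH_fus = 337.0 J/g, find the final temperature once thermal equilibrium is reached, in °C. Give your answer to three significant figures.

Heat to bring ice to 0 °C and melt it: q₁ = 36.0×2.03×8.4 + 36.0×337.0 = 12746 J
Heat the water can supply cooling to 0 °C: 138.2×4.21×43.1 = 25076.5 J > q₁, so all ice melts.
Energy balance: 138.2×4.21×(43.1 − T) = 12746 + 36.0×4.21×(T − 0)
581.822(43.1 − T) = 12746 + 151.56 T
25076.5 − 12746 = 733.382 T
T = 12330.5 / 733.382 = 16.81 °C

T_f = 16.8 °C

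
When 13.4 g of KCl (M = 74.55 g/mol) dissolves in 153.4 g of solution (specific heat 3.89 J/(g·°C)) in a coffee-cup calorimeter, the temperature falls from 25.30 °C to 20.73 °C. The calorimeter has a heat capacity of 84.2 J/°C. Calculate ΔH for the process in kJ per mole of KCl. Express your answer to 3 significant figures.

ΔH = 17.3 kJ/mol

|ΔT| = |20.73 − 25.30| = 4.57 °C
|q_surr| = (153.4 × 3.89 + 84.2) × 4.57 = 680.926 × 4.57 = 3112 J
n(KCl) = 13.4 / 74.55 = 0.1797 mol
Temperature fell, so q_rxn = +|q_surr| = 3.112 kJ
ΔH = q_rxn / n = 17.32 kJ/mol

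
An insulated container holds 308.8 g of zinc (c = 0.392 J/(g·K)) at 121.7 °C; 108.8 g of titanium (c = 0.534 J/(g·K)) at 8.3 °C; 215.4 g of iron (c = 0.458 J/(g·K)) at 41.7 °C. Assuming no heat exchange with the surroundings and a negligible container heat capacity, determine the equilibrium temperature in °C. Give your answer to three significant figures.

Σ mᵢcᵢ(T − Tᵢ) = 0  ⇒  T = Σ mᵢcᵢTᵢ / Σ mᵢcᵢ
Σ mᵢcᵢ = 308.8×0.392 + 108.8×0.534 + 215.4×0.458 = 277.8020
Σ mᵢcᵢTᵢ = 121.0496×121.7 + 58.0992×8.3 + 98.6532×41.7 = 19328
T = 19328 / 277.8020 = 69.57 °C

T_f = 69.6 °C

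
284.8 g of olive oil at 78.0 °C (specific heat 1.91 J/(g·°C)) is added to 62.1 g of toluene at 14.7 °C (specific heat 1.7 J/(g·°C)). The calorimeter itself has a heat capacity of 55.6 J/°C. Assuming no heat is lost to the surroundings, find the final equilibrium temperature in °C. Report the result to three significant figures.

Heat lost by olive oil = heat gained by toluene + calorimeter.
(284.8)(1.91)(78.0 − T) = [(62.1)(1.7) + 55.6](T − 14.7)
543.968 (78.0 − T) = 161.17 (T − 14.7)
42430 − 543.968 T = 161.17 T − 2369.2
44799.2 = 705.138 T
T = 63.53 °C

T_f = 63.5 °C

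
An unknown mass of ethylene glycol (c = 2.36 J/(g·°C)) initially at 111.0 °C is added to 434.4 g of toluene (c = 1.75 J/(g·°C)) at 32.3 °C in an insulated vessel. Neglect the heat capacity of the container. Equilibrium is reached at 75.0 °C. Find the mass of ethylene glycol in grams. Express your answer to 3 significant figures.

m = 382 g

q_gained = (434.4 × 1.75) × (75.0 − 32.3) = 32460 J
q_lost = m × 2.36 × (111.0 − 75.0) = 84.96 m
m = 32460 / 84.96 = 382 g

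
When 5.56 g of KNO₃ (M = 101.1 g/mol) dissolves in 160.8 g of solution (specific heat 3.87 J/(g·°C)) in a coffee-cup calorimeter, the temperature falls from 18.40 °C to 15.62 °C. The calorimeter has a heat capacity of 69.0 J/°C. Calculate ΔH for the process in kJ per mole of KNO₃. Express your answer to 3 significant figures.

|ΔT| = |15.62 − 18.40| = 2.78 °C
|q_surr| = (160.8 × 3.87 + 69.0) × 2.78 = 691.296 × 2.78 = 1922 J
n(KNO₃) = 5.56 / 101.1 = 0.05500 mol
Temperature fell, so q_rxn = +|q_surr| = 1.922 kJ
ΔH = q_rxn / n = 34.945 kJ/mol

ΔH = 34.9 kJ/mol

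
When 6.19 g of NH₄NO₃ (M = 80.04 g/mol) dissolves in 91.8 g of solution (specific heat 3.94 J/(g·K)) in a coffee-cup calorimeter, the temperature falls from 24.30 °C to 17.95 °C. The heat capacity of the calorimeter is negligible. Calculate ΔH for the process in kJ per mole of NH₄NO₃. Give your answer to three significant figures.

|ΔT| = |17.95 − 24.30| = 6.35 °C
|q_surr| = (91.8 × 3.94) × 6.35 = 361.692 × 6.35 = 2297 J
n(NH₄NO₃) = 6.19 / 80.04 = 0.07734 mol
Temperature fell, so q_rxn = +|q_surr| = 2.297 kJ
ΔH = q_rxn / n = 29.70 kJ/mol

ΔH = 29.7 kJ/mol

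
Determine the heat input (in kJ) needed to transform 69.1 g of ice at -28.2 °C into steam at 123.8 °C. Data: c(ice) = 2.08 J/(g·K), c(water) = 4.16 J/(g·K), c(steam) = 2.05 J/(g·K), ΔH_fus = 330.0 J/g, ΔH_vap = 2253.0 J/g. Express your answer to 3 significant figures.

q1 (heat ice -28.2→0.0 °C): 69.1 × 2.08 × 28.2 = 4053 J
q2 (melt at 0 °C): 69.1 × 330.0 = 22803 J
q3 (heat water 0.0→100.0 °C): 69.1 × 4.16 × 100.0 = 28746 J
q4 (vaporize at 100 °C): 69.1 × 2253.0 = 155682 J
q5 (heat steam 100.0→123.8 °C): 69.1 × 2.05 × 23.8 = 3371 J
Total: 4053 + 22803 + 28746 + 155682 + 3371 = 214655 J = 215 kJ

q = 215 kJ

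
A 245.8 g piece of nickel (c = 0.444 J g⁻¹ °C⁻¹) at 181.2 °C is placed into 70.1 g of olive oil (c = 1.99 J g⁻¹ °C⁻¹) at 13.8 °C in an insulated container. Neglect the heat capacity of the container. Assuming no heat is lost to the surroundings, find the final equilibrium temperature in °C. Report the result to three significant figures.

Heat lost by nickel = heat gained by olive oil.
(245.8)(0.444)(181.2 − T) = (70.1)(1.99)(T − 13.8)
109.1352 (181.2 − T) = 139.499 (T − 13.8)
19775 − 109.1352 T = 139.499 T − 1925.1
21700.1 = 248.6342 T
T = 87.28 °C

T_f = 87.3 °C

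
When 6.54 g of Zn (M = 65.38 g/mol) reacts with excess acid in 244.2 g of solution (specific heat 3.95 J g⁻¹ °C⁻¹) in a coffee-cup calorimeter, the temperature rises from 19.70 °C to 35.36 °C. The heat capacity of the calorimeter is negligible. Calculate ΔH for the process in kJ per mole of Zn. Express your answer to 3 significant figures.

ΔH = -151 kJ/mol

|ΔT| = |35.36 − 19.70| = 15.66 °C
|q_surr| = (244.2 × 3.95) × 15.66 = 964.59 × 15.66 = 15110 J
n(Zn) = 6.54 / 65.38 = 0.1000 mol
Temperature rose, so q_rxn = −|q_surr| = -15.11 kJ
ΔH = q_rxn / n = -151.1 kJ/mol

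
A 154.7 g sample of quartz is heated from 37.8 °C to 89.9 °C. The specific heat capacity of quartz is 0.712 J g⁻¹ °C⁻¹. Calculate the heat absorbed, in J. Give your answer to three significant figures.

q = 5740 J

q = m c ΔT = 154.7 × 0.712 × (89.9 − 37.8)
q = 154.7 × 0.712 × 52.1 = 5739 J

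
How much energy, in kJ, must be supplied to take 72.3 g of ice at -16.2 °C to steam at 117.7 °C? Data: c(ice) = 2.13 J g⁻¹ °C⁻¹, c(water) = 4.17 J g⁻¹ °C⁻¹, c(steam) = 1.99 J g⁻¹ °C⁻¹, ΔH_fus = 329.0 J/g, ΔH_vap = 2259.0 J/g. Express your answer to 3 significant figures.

q1 (heat ice -16.2→0.0 °C): 72.3 × 2.13 × 16.2 = 2495 J
q2 (melt at 0 °C): 72.3 × 329.0 = 23787 J
q3 (heat water 0.0→100.0 °C): 72.3 × 4.17 × 100.0 = 30149 J
q4 (vaporize at 100 °C): 72.3 × 2259.0 = 163326 J
q5 (heat steam 100.0→117.7 °C): 72.3 × 1.99 × 17.7 = 2547 J
Total: 2495 + 23787 + 30149 + 163326 + 2547 = 222304 J = 222 kJ

q = 222 kJ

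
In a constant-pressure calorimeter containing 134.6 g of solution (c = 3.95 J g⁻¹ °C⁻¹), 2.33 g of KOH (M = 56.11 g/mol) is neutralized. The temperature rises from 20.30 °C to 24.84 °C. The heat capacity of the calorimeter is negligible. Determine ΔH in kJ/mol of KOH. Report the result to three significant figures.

ΔH = -58.1 kJ/mol

|ΔT| = |24.84 − 20.30| = 4.54 °C
|q_surr| = (134.6 × 3.95) × 4.54 = 531.67 × 4.54 = 2414 J
n(KOH) = 2.33 / 56.11 = 0.04153 mol
Temperature rose, so q_rxn = −|q_surr| = -2.414 kJ
ΔH = q_rxn / n = -58.13 kJ/mol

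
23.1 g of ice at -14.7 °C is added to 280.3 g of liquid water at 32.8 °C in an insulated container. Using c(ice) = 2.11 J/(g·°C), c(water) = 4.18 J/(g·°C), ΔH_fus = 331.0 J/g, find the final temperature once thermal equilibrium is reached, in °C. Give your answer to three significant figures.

Heat to bring ice to 0 °C and melt it: q₁ = 23.1×2.11×14.7 + 23.1×331.0 = 8362.6 J
Heat the water can supply cooling to 0 °C: 280.3×4.18×32.8 = 38430.3 J > q₁, so all ice melts.
Energy balance: 280.3×4.18×(32.8 − T) = 8362.6 + 23.1×4.18×(T − 0)
1171.654(32.8 − T) = 8362.6 + 96.558 T
38430.3 − 8362.6 = 1268.212 T
T = 30067.7 / 1268.212 = 23.71 °C

T_f = 23.7 °C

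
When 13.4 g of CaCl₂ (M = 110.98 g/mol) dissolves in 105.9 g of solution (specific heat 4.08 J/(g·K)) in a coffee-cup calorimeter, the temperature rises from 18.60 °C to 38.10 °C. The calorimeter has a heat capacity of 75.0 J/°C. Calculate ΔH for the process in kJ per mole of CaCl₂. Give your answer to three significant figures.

|ΔT| = |38.10 − 18.60| = 19.50 °C
|q_surr| = (105.9 × 4.08 + 75.0) × 19.50 = 507.072 × 19.50 = 9888 J
n(CaCl₂) = 13.4 / 110.98 = 0.1207 mol
Temperature rose, so q_rxn = −|q_surr| = -9.888 kJ
ΔH = q_rxn / n = -81.92 kJ/mol

ΔH = -81.9 kJ/mol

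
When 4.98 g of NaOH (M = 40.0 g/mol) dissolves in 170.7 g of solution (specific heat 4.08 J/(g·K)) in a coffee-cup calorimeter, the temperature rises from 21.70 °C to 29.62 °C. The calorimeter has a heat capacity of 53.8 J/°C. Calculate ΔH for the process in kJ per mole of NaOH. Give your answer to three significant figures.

|ΔT| = |29.62 − 21.70| = 7.92 °C
|q_surr| = (170.7 × 4.08 + 53.8) × 7.92 = 750.256 × 7.92 = 5942 J
n(NaOH) = 4.98 / 40.0 = 0.1245 mol
Temperature rose, so q_rxn = −|q_surr| = -5.942 kJ
ΔH = q_rxn / n = -47.73 kJ/mol

ΔH = -47.7 kJ/mol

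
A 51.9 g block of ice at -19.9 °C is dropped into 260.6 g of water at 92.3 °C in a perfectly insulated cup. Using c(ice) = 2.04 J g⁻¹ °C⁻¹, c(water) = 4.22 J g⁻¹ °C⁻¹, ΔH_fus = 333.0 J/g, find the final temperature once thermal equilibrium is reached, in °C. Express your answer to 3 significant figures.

Heat to bring ice to 0 °C and melt it: q₁ = 51.9×2.04×19.9 + 51.9×333.0 = 19390 J
Heat the water can supply cooling to 0 °C: 260.6×4.22×92.3 = 101505 J > q₁, so all ice melts.
Energy balance: 260.6×4.22×(92.3 − T) = 19390 + 51.9×4.22×(T − 0)
1099.732(92.3 − T) = 19390 + 219.018 T
101505 − 19390 = 1318.750 T
T = 82115 / 1318.750 = 62.27 °C

T_f = 62.3 °C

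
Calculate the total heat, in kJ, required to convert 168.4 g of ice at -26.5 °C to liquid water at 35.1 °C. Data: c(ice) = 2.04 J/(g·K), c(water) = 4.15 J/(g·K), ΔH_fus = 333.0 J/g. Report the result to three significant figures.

q = 89.7 kJ

q1 (heat ice -26.5→0.0 °C): 168.4 × 2.04 × 26.5 = 9104 J
q2 (melt at 0 °C): 168.4 × 333.0 = 56077 J
q3 (heat water 0.0→35.1 °C): 168.4 × 4.15 × 35.1 = 24530 J
Total: 9104 + 56077 + 24530 = 89711 J = 89.7 kJ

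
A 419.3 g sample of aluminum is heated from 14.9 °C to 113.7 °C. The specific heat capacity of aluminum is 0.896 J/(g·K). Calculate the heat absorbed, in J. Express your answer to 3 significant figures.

q = 37100 J

q = m c ΔT = 419.3 × 0.896 × (113.7 − 14.9)
q = 419.3 × 0.896 × 98.8 = 37120 J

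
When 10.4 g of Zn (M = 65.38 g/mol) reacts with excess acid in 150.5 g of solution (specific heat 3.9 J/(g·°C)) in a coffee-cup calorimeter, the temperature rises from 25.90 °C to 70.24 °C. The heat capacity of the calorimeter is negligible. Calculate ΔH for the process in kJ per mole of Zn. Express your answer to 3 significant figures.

ΔH = -164 kJ/mol

|ΔT| = |70.24 − 25.90| = 44.34 °C
|q_surr| = (150.5 × 3.9) × 44.34 = 586.95 × 44.34 = 26030 J
n(Zn) = 10.4 / 65.38 = 0.1591 mol
Temperature rose, so q_rxn = −|q_surr| = -26.03 kJ
ΔH = q_rxn / n = -163.6 kJ/mol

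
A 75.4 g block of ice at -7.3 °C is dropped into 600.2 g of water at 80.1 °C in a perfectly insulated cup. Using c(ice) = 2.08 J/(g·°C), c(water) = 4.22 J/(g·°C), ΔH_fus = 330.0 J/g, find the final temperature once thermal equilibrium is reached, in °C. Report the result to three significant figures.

Heat to bring ice to 0 °C and melt it: q₁ = 75.4×2.08×7.3 + 75.4×330.0 = 26027 J
Heat the water can supply cooling to 0 °C: 600.2×4.22×80.1 = 202881 J > q₁, so all ice melts.
Energy balance: 600.2×4.22×(80.1 − T) = 26027 + 75.4×4.22×(T − 0)
2532.844(80.1 − T) = 26027 + 318.188 T
202881 − 26027 = 2851.032 T
T = 176854 / 2851.032 = 62.03 °C

T_f = 62.0 °C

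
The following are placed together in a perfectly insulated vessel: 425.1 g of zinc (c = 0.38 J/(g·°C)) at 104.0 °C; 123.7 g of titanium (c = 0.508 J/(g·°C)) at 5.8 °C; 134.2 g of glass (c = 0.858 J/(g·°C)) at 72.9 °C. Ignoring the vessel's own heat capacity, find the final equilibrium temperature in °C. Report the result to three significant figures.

Σ mᵢcᵢ(T − Tᵢ) = 0  ⇒  T = Σ mᵢcᵢTᵢ / Σ mᵢcᵢ
Σ mᵢcᵢ = 425.1×0.38 + 123.7×0.508 + 134.2×0.858 = 339.5212
Σ mᵢcᵢTᵢ = 161.538×104.0 + 62.8396×5.8 + 115.1436×72.9 = 25558
T = 25558 / 339.5212 = 75.28 °C

T_f = 75.3 °C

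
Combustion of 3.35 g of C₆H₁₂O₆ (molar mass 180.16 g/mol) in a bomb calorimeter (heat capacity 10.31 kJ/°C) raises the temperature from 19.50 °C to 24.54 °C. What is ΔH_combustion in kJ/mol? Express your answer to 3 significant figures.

ΔH = -2790 kJ/mol

ΔT = 24.54 − 19.50 = 5.04 °C
q_cal = C_cal × ΔT = 10.31 × 5.04 = 51.9624 kJ
n = 3.35 / 180.16 = 0.018595 mol
q_rxn = −q_cal = -51.9624 kJ
ΔH = -51.9624 / 0.018595 = -2794 kJ/mol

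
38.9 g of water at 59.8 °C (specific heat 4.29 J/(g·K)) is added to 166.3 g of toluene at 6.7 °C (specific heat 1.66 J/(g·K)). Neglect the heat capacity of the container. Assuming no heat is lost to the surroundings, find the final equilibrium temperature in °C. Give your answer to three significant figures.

T_f = 26.7 °C

Heat lost by water = heat gained by toluene.
(38.9)(4.29)(59.8 − T) = (166.3)(1.66)(T − 6.7)
166.881 (59.8 − T) = 276.058 (T − 6.7)
9979.5 − 166.881 T = 276.058 T − 1849.6
11829.1 = 442.939 T
T = 26.71 °C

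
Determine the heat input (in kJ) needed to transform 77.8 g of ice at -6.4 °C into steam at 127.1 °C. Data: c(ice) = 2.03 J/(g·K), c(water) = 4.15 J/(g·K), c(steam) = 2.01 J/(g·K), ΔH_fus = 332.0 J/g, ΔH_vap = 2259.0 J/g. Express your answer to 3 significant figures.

q1 (heat ice -6.4→0.0 °C): 77.8 × 2.03 × 6.4 = 1011 J
q2 (melt at 0 °C): 77.8 × 332.0 = 25830 J
q3 (heat water 0.0→100.0 °C): 77.8 × 4.15 × 100.0 = 32287 J
q4 (vaporize at 100 °C): 77.8 × 2259.0 = 175750 J
q5 (heat steam 100.0→127.1 °C): 77.8 × 2.01 × 27.1 = 4238 J
Total: 1011 + 25830 + 32287 + 175750 + 4238 = 239116 J = 239 kJ

q = 239 kJ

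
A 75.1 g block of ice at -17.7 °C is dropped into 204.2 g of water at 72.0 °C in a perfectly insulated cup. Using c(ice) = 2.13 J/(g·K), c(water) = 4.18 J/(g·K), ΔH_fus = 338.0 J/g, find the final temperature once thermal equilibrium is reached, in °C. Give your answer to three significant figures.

Heat to bring ice to 0 °C and melt it: q₁ = 75.1×2.13×17.7 + 75.1×338.0 = 28215 J
Heat the water can supply cooling to 0 °C: 204.2×4.18×72.0 = 61456.0 J > q₁, so all ice melts.
Energy balance: 204.2×4.18×(72.0 − T) = 28215 + 75.1×4.18×(T − 0)
853.556(72.0 − T) = 28215 + 313.918 T
61456.0 − 28215 = 1167.474 T
T = 33241.0 / 1167.474 = 28.47 °C

T_f = 28.5 °C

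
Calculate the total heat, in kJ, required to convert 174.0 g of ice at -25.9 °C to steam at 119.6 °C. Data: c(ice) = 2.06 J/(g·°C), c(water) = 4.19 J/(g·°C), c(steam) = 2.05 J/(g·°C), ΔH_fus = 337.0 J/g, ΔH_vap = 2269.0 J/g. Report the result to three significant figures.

q1 (heat ice -25.9→0.0 °C): 174.0 × 2.06 × 25.9 = 9284 J
q2 (melt at 0 °C): 174.0 × 337.0 = 58638 J
q3 (heat water 0.0→100.0 °C): 174.0 × 4.19 × 100.0 = 72906 J
q4 (vaporize at 100 °C): 174.0 × 2269.0 = 394806 J
q5 (heat steam 100.0→119.6 °C): 174.0 × 2.05 × 19.6 = 6991 J
Total: 9284 + 58638 + 72906 + 394806 + 6991 = 542625 J = 543 kJ

q = 543 kJ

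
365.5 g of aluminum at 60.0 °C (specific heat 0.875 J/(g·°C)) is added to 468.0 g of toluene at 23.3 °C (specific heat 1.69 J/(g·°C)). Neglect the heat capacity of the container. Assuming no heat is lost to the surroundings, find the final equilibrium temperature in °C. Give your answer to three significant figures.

Heat lost by aluminum = heat gained by toluene.
(365.5)(0.875)(60.0 − T) = (468.0)(1.69)(T − 23.3)
319.8125 (60.0 − T) = 790.92 (T − 23.3)
19189 − 319.8125 T = 790.92 T − 18428
37617 = 1110.7325 T
T = 33.87 °C

T_f = 33.9 °C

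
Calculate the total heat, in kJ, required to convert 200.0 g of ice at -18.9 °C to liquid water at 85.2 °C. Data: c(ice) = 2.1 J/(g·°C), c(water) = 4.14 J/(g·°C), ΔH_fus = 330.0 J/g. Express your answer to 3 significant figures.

q = 144 kJ

q1 (heat ice -18.9→0.0 °C): 200.0 × 2.1 × 18.9 = 7938 J
q2 (melt at 0 °C): 200.0 × 330.0 = 66000 J
q3 (heat water 0.0→85.2 °C): 200.0 × 4.14 × 85.2 = 70546 J
Total: 7938 + 66000 + 70546 = 144484 J = 144 kJ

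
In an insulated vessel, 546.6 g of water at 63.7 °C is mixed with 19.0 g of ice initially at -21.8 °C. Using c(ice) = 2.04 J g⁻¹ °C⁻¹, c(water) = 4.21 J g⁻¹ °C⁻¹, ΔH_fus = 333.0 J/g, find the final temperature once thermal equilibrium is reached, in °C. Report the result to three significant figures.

T_f = 58.5 °C

Heat to bring ice to 0 °C and melt it: q₁ = 19.0×2.04×21.8 + 19.0×333.0 = 7172.0 J
Heat the water can supply cooling to 0 °C: 546.6×4.21×63.7 = 146586 J > q₁, so all ice melts.
Energy balance: 546.6×4.21×(63.7 − T) = 7172.0 + 19.0×4.21×(T − 0)
2301.186(63.7 − T) = 7172.0 + 79.99 T
146586 − 7172.0 = 2381.176 T
T = 139414.0 / 2381.176 = 58.548 °C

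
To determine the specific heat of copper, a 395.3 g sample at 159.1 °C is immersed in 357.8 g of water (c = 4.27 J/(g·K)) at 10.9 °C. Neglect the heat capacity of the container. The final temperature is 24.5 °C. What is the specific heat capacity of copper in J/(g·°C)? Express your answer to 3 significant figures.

c = 0.391 J/(g·°C)

q_gained = (357.8 × 4.27) × (24.5 − 10.9) = 20780 J
q_lost = 395.3 × c × (159.1 − 24.5) = 53207.38 c
Set equal: c = 20780 / 53207.38 = 0.391 J/(g·°C)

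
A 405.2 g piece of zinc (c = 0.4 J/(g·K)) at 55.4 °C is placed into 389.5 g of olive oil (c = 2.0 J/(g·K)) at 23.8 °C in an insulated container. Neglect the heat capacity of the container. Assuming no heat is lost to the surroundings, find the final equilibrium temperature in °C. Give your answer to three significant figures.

Heat lost by zinc = heat gained by olive oil.
(405.2)(0.4)(55.4 − T) = (389.5)(2.0)(T − 23.8)
162.08 (55.4 − T) = 779 (T − 23.8)
8979.2 − 162.08 T = 779 T − 18540
27519.2 = 941.08 T
T = 29.24 °C

T_f = 29.2 °C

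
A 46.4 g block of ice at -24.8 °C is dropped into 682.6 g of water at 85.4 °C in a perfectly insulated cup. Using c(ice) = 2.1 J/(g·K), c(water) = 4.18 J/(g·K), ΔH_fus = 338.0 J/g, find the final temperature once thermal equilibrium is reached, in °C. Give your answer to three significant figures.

T_f = 74.0 °C

Heat to bring ice to 0 °C and melt it: q₁ = 46.4×2.1×24.8 + 46.4×338.0 = 18100 J
Heat the water can supply cooling to 0 °C: 682.6×4.18×85.4 = 243669 J > q₁, so all ice melts.
Energy balance: 682.6×4.18×(85.4 − T) = 18100 + 46.4×4.18×(T − 0)
2853.268(85.4 − T) = 18100 + 193.952 T
243669 − 18100 = 3047.220 T
T = 225569 / 3047.220 = 74.02 °C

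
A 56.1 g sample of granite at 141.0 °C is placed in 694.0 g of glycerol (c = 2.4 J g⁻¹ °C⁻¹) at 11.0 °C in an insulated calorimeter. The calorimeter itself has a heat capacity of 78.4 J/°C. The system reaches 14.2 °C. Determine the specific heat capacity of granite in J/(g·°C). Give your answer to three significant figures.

q_gained = (694.0 × 2.4 + 78.4) × (14.2 − 11.0) = 5581 J
q_lost = 56.1 × c × (141.0 − 14.2) = 7113.48 c
Set equal: c = 5581 / 7113.48 = 0.785 J/(g·°C)

c = 0.785 J/(g·°C)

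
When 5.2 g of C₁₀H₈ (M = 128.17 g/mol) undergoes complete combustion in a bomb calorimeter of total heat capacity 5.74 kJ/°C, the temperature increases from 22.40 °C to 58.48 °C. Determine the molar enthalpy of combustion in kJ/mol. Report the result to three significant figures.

ΔT = 58.48 − 22.40 = 36.08 °C
q_cal = C_cal × ΔT = 5.74 × 36.08 = 207.0992 kJ
n = 5.2 / 128.17 = 0.04057 mol
q_rxn = −q_cal = -207.0992 kJ
ΔH = -207.0992 / 0.04057 = -5104.7 kJ/mol

ΔH = -5100 kJ/mol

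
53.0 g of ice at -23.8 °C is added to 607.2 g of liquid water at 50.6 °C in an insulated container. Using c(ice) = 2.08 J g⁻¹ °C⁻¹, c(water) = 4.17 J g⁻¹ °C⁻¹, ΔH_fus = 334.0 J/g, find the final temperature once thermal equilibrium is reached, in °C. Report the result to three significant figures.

T_f = 39.2 °C

Heat to bring ice to 0 °C and melt it: q₁ = 53.0×2.08×23.8 + 53.0×334.0 = 20326 J
Heat the water can supply cooling to 0 °C: 607.2×4.17×50.6 = 128120 J > q₁, so all ice melts.
Energy balance: 607.2×4.17×(50.6 − T) = 20326 + 53.0×4.17×(T − 0)
2532.024(50.6 − T) = 20326 + 221.01 T
128120 − 20326 = 2753.034 T
T = 107794 / 2753.034 = 39.15 °C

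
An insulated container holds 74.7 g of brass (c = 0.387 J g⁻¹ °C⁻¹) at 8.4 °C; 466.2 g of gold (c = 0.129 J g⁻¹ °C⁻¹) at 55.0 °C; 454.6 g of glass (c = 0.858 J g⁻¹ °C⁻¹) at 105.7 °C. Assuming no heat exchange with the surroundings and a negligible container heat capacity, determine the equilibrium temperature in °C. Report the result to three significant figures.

Σ mᵢcᵢ(T − Tᵢ) = 0  ⇒  T = Σ mᵢcᵢTᵢ / Σ mᵢcᵢ
Σ mᵢcᵢ = 74.7×0.387 + 466.2×0.129 + 454.6×0.858 = 479.0955
Σ mᵢcᵢTᵢ = 28.9089×8.4 + 60.1398×55.0 + 390.0468×105.7 = 44778
T = 44778 / 479.0955 = 93.46 °C

T_f = 93.5 °C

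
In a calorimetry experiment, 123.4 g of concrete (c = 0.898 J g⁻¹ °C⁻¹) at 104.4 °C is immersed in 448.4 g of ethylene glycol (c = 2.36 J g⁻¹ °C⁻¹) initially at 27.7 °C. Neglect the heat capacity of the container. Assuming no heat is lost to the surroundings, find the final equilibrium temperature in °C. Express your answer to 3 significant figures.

Heat lost by concrete = heat gained by ethylene glycol.
(123.4)(0.898)(104.4 − T) = (448.4)(2.36)(T − 27.7)
110.8132 (104.4 − T) = 1058.224 (T − 27.7)
11569 − 110.8132 T = 1058.224 T − 29313
40882 = 1169.0372 T
T = 34.97 °C

T_f = 35.0 °C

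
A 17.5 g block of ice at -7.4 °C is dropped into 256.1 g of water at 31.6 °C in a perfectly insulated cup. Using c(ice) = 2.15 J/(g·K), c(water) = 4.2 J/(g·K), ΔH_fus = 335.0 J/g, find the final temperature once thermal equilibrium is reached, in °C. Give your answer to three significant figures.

Heat to bring ice to 0 °C and melt it: q₁ = 17.5×2.15×7.4 + 17.5×335.0 = 6140.9 J
Heat the water can supply cooling to 0 °C: 256.1×4.2×31.6 = 33989.6 J > q₁, so all ice melts.
Energy balance: 256.1×4.2×(31.6 − T) = 6140.9 + 17.5×4.2×(T − 0)
1075.62(31.6 − T) = 6140.9 + 73.5 T
33989.6 − 6140.9 = 1149.12 T
T = 27848.7 / 1149.12 = 24.23 °C

T_f = 24.2 °C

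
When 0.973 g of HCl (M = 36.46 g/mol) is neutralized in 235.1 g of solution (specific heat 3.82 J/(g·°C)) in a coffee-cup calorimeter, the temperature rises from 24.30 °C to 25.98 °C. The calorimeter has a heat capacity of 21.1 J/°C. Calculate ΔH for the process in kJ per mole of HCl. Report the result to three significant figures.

ΔH = -57.9 kJ/mol

|ΔT| = |25.98 − 24.30| = 1.68 °C
|q_surr| = (235.1 × 3.82 + 21.1) × 1.68 = 919.182 × 1.68 = 1544.2 J
n(HCl) = 0.973 / 36.46 = 0.026687 mol
Temperature rose, so q_rxn = −|q_surr| = -1.5442 kJ
ΔH = q_rxn / n = -57.86 kJ/mol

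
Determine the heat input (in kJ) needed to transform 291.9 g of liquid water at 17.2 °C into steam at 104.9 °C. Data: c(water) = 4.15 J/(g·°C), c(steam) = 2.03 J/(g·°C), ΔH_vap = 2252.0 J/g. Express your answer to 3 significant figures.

q1 (heat water 17.2→100.0 °C): 291.9 × 4.15 × 82.8 = 100303 J
q2 (vaporize at 100 °C): 291.9 × 2252.0 = 657359 J
q3 (heat steam 100.0→104.9 °C): 291.9 × 2.03 × 4.9 = 2904 J
Total: 100303 + 657359 + 2904 = 760566 J = 761 kJ

q = 761 kJ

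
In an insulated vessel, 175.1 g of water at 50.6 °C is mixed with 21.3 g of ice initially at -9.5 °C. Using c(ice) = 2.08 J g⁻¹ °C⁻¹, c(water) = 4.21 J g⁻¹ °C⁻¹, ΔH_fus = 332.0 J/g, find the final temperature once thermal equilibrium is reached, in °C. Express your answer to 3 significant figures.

Heat to bring ice to 0 °C and melt it: q₁ = 21.3×2.08×9.5 + 21.3×332.0 = 7492.5 J
Heat the water can supply cooling to 0 °C: 175.1×4.21×50.6 = 37300.9 J > q₁, so all ice melts.
Energy balance: 175.1×4.21×(50.6 − T) = 7492.5 + 21.3×4.21×(T − 0)
737.171(50.6 − T) = 7492.5 + 89.673 T
37300.9 − 7492.5 = 826.844 T
T = 29808.4 / 826.844 = 36.05 °C

T_f = 36.1 °C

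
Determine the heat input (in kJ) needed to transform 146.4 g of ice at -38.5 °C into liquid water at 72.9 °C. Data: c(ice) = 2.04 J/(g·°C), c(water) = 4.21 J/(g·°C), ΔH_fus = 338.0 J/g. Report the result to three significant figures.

q1 (heat ice -38.5→0.0 °C): 146.4 × 2.04 × 38.5 = 11498 J
q2 (melt at 0 °C): 146.4 × 338.0 = 49483 J
q3 (heat water 0.0→72.9 °C): 146.4 × 4.21 × 72.9 = 44931 J
Total: 11498 + 49483 + 44931 = 105912 J = 106 kJ

q = 106 kJ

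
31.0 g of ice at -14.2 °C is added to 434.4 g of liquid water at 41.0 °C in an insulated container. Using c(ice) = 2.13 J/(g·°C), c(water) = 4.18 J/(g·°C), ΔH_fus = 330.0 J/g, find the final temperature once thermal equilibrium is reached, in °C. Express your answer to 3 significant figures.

T_f = 32.5 °C

Heat to bring ice to 0 °C and melt it: q₁ = 31.0×2.13×14.2 + 31.0×330.0 = 11168 J
Heat the water can supply cooling to 0 °C: 434.4×4.18×41.0 = 74447.5 J > q₁, so all ice melts.
Energy balance: 434.4×4.18×(41.0 − T) = 11168 + 31.0×4.18×(T − 0)
1815.792(41.0 − T) = 11168 + 129.58 T
74447.5 − 11168 = 1945.372 T
T = 63279.5 / 1945.372 = 32.53 °C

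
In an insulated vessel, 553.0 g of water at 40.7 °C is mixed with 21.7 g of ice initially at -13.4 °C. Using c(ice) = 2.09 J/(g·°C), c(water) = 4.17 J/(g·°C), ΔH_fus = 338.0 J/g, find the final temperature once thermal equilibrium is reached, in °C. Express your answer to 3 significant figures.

T_f = 35.8 °C

Heat to bring ice to 0 °C and melt it: q₁ = 21.7×2.09×13.4 + 21.7×338.0 = 7942.3 J
Heat the water can supply cooling to 0 °C: 553.0×4.17×40.7 = 93854.6 J > q₁, so all ice melts.
Energy balance: 553.0×4.17×(40.7 − T) = 7942.3 + 21.7×4.17×(T − 0)
2306.01(40.7 − T) = 7942.3 + 90.489 T
93854.6 − 7942.3 = 2396.499 T
T = 85912.3 / 2396.499 = 35.849 °C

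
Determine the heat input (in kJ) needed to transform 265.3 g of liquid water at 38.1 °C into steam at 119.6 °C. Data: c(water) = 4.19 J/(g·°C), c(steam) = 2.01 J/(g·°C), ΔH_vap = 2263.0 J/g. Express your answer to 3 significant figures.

q = 680 kJ

q1 (heat water 38.1→100.0 °C): 265.3 × 4.19 × 61.9 = 68808 J
q2 (vaporize at 100 °C): 265.3 × 2263.0 = 600374 J
q3 (heat steam 100.0→119.6 °C): 265.3 × 2.01 × 19.6 = 10452 J
Total: 68808 + 600374 + 10452 = 679634 J = 680 kJ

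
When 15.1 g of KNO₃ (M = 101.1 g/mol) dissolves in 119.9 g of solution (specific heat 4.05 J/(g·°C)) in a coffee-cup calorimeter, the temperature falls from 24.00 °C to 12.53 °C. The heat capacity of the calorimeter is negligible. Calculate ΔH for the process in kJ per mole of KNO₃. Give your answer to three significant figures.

ΔH = 37.3 kJ/mol

|ΔT| = |12.53 − 24.00| = 11.47 °C
|q_surr| = (119.9 × 4.05) × 11.47 = 485.595 × 11.47 = 5570 J
n(KNO₃) = 15.1 / 101.1 = 0.1494 mol
Temperature fell, so q_rxn = +|q_surr| = 5.570 kJ
ΔH = q_rxn / n = 37.28 kJ/mol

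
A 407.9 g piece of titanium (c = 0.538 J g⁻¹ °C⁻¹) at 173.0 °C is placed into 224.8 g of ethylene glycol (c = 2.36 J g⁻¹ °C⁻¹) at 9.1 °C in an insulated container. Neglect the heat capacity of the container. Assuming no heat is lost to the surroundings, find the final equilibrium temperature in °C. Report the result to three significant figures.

T_f = 57.1 °C

Heat lost by titanium = heat gained by ethylene glycol.
(407.9)(0.538)(173.0 − T) = (224.8)(2.36)(T − 9.1)
219.4502 (173.0 − T) = 530.528 (T − 9.1)
37965 − 219.4502 T = 530.528 T − 4827.8
42792.8 = 749.9782 T
T = 57.06 °C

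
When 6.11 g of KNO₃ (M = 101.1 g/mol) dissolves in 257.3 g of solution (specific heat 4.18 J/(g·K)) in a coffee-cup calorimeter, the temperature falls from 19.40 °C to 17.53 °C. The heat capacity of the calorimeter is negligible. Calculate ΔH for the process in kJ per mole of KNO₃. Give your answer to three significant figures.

ΔH = 33.3 kJ/mol

|ΔT| = |17.53 − 19.40| = 1.87 °C
|q_surr| = (257.3 × 4.18) × 1.87 = 1075.514 × 1.87 = 2011 J
n(KNO₃) = 6.11 / 101.1 = 0.06044 mol
Temperature fell, so q_rxn = +|q_surr| = 2.011 kJ
ΔH = q_rxn / n = 33.27 kJ/mol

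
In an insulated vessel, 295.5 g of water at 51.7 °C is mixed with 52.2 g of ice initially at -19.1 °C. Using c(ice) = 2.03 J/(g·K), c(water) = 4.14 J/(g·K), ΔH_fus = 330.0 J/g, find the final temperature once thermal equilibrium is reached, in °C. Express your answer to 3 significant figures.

T_f = 30.6 °C

Heat to bring ice to 0 °C and melt it: q₁ = 52.2×2.03×19.1 + 52.2×330.0 = 19250 J
Heat the water can supply cooling to 0 °C: 295.5×4.14×51.7 = 63248.2 J > q₁, so all ice melts.
Energy balance: 295.5×4.14×(51.7 − T) = 19250 + 52.2×4.14×(T − 0)
1223.37(51.7 − T) = 19250 + 216.108 T
63248.2 − 19250 = 1439.478 T
T = 43998.2 / 1439.478 = 30.57 °C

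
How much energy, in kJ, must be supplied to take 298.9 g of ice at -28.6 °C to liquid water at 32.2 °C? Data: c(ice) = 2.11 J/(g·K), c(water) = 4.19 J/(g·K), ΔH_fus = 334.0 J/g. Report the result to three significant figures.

q1 (heat ice -28.6→0.0 °C): 298.9 × 2.11 × 28.6 = 18037 J
q2 (melt at 0 °C): 298.9 × 334.0 = 99833 J
q3 (heat water 0.0→32.2 °C): 298.9 × 4.19 × 32.2 = 40327 J
Total: 18037 + 99833 + 40327 = 158197 J = 158 kJ

q = 158 kJ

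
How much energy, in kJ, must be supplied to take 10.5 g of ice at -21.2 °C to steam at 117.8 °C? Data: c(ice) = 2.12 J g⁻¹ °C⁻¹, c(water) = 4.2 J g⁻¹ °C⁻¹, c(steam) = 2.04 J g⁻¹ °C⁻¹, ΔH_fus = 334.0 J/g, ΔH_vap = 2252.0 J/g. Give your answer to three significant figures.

q1 (heat ice -21.2→0.0 °C): 10.5 × 2.12 × 21.2 = 472 J
q2 (melt at 0 °C): 10.5 × 334.0 = 3507 J
q3 (heat water 0.0→100.0 °C): 10.5 × 4.2 × 100.0 = 4410 J
q4 (vaporize at 100 °C): 10.5 × 2252.0 = 23646 J
q5 (heat steam 100.0→117.8 °C): 10.5 × 2.04 × 17.8 = 381 J
Total: 472 + 3507 + 4410 + 23646 + 381 = 32416 J = 32.4 kJ

q = 32.4 kJ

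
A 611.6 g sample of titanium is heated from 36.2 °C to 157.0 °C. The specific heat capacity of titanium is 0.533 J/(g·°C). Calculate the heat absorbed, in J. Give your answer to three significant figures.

q = 39400 J

q = m c ΔT = 611.6 × 0.533 × (157.0 − 36.2)
q = 611.6 × 0.533 × 120.8 = 39380 J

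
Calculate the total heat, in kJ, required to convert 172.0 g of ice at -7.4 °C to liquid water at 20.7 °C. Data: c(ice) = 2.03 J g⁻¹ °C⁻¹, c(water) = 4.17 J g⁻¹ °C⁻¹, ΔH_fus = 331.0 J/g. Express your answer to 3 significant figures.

q1 (heat ice -7.4→0.0 °C): 172.0 × 2.03 × 7.4 = 2584 J
q2 (melt at 0 °C): 172.0 × 331.0 = 56932 J
q3 (heat water 0.0→20.7 °C): 172.0 × 4.17 × 20.7 = 14847 J
Total: 2584 + 56932 + 14847 = 74363 J = 74.4 kJ

q = 74.4 kJ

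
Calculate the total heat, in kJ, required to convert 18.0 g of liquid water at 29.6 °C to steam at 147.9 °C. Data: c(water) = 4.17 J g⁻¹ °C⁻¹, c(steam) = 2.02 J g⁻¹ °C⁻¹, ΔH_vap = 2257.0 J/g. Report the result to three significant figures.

q1 (heat water 29.6→100.0 °C): 18.0 × 4.17 × 70.4 = 5284 J
q2 (vaporize at 100 °C): 18.0 × 2257.0 = 40626 J
q3 (heat steam 100.0→147.9 °C): 18.0 × 2.02 × 47.9 = 1742 J
Total: 5284 + 40626 + 1742 = 47652 J = 47.7 kJ

q = 47.7 kJ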